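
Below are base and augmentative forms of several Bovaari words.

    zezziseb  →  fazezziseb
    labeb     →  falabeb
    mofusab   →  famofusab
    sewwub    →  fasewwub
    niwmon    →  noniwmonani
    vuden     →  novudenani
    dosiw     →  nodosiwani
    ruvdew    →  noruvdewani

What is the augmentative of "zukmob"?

fazukmob

zezziseb and vuden both have last vowel 'e' yet inflect differently (fazezziseb, novudenani), so the last vowel is not what conditions the rule; the final letter is.
"zukmob" ends in -b. The stems ending in -b (zezziseb → fazezziseb, labeb → falabeb, mofusab → famofusab) add the prefix fa-.
So zukmob → fazukmob.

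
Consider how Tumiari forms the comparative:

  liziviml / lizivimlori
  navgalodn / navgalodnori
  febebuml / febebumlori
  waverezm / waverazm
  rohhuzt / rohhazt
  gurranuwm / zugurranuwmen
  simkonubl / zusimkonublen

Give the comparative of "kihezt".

"kihezt" has second-to-last letter 'z'. The stems whose second-to-last letter is 'z' (waverezm → waverazm, rohhuzt → rohhazt) change the last vowel to 'a'.
The other patterns: stems whose second-to-last letter is 'd' or 'm' add -ori; stems whose second-to-last letter is 'b' or 'w' add zu- … -en around the stem.
So kihezt → kihazt.

kihazt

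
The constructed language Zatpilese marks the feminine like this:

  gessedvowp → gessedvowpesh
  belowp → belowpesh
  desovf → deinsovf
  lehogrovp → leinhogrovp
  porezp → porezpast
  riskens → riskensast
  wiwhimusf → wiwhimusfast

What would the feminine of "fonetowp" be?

fonetowpesh

gessedvowp and lehogrovp both end in -p yet inflect differently (gessedvowpesh, leinhogrovp), so the final letter is not what conditions the rule; the second-to-last letter is.
"fonetowp" has second-to-last letter 'w'. The stems whose second-to-last letter is 'w' (gessedvowp → gessedvowpesh, belowp → belowpesh) add -esh.
The other patterns: stems whose second-to-last letter is 'v' insert -in- after the first vowel; stems whose second-to-last letter is 'n', 's' or 'z' add -ast.
So fonetowp → fonetowpesh.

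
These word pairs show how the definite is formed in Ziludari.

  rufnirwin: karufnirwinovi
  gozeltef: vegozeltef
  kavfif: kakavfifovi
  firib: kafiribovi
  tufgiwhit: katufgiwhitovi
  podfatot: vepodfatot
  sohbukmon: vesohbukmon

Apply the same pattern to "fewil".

rufnirwin and sohbukmon both end in -n yet inflect differently (karufnirwinovi, vesohbukmon), so the final letter is not what conditions the rule; the last vowel is.
"fewil" has last vowel 'i'. The stems whose last vowel is 'i' (firib → kafiribovi, rufnirwin → karufnirwinovi, tufgiwhit → katufgiwhitovi) add ka- … -ovi around the stem.
So fewil → kafewilovi.

kafewilovi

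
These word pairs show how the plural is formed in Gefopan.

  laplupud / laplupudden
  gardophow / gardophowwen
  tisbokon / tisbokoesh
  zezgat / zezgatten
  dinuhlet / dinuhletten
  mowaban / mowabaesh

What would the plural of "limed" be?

limedden

"limed" ends in -d. The one such stem in the data (laplupud → laplupudden) doubles the final consonant and adds -en (as do gardophow, dinuhlet), so the same rule applies.
So limed → limedden.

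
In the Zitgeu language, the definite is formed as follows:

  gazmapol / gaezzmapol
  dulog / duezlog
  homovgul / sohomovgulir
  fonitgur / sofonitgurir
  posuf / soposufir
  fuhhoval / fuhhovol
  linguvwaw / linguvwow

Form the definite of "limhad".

"limhad" has last vowel 'a'. The stems whose last vowel is 'a' (fuhhoval → fuhhovol, linguvwaw → linguvwow) change the last vowel to 'o'.
So limhad → limhod.

limhod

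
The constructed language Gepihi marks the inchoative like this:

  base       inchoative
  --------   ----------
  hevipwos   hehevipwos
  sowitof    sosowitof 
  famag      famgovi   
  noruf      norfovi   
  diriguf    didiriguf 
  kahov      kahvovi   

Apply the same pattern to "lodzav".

sowitof and noruf both end in -f yet inflect differently (sosowitof, norfovi), so the final letter is not what conditions the rule; the number of vowels is.
"lodzav" has 2 vowels. The stems with 2 vowels (noruf → norfovi, kahov → kahvovi, famag → famgovi) delete the last vowel and add -ovi.
The other pattern: stems with 3 vowels repeat the first consonant+vowel as a prefix.
So lodzav → lodzvovi.

lodzvovi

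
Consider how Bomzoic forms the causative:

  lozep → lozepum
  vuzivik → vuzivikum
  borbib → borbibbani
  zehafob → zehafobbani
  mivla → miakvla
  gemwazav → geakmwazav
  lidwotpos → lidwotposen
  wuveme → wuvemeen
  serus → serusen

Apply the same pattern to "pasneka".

"pasneka" ends in -a. The one such stem in the data (mivla → miakvla) inserts -ak- after the first vowel (as does gemwazav), so the same rule applies.
So pasneka → paaksneka.

paaksneka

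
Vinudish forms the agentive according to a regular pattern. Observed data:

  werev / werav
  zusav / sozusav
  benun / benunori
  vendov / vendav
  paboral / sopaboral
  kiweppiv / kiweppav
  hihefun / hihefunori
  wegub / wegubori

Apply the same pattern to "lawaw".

zusav and werev both end in -v yet inflect differently (sozusav, werav), so the final letter is not what conditions the rule; the last vowel is.
"lawaw" has last vowel 'a'. The stems whose last vowel is 'a' (zusav → sozusav, paboral → sopaboral) add the prefix so-.
The other patterns: stems whose last vowel is 'u' add -ori; stems whose last vowel is 'e', 'i' or 'o' change the last vowel to 'a'.
So lawaw → solawaw.

solawaw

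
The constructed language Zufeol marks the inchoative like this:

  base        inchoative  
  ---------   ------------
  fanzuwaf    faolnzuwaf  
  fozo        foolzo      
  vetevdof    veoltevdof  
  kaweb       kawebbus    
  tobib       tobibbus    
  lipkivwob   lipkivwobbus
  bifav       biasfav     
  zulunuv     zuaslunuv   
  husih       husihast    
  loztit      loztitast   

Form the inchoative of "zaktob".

zaktobbus

fozo and lipkivwob both have last vowel 'o' yet inflect differently (foolzo, lipkivwobbus), so the last vowel is not what conditions the rule; the final letter is.
"zaktob" ends in -b. The stems ending in -b (kaweb → kawebbus, tobib → tobibbus, lipkivwob → lipkivwobbus) double the final consonant and add -us.
The other patterns: stems ending in -f or -o insert -ol- after the first vowel; stems ending in -v insert -as- after the first vowel; stems ending in -h or -t add -ast.
So zaktob → zaktobbus.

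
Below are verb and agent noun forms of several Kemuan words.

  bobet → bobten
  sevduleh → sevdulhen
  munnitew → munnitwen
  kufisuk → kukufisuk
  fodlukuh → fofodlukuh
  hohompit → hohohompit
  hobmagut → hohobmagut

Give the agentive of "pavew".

"pavew" has last vowel 'e'. The stems whose last vowel is 'e' (bobet → bobten, sevduleh → sevdulhen, munnitew → munnitwen) delete the last vowel and add -en.
So pavew → pavwen.

pavwen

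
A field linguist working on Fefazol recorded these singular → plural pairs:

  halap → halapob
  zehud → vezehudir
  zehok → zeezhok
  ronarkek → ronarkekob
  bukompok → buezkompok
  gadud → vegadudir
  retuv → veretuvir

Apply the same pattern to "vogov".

bukompok and ronarkek both end in -k yet inflect differently (buezkompok, ronarkekob), so the final letter is not what conditions the rule; the last vowel is.
"vogov" has last vowel 'o'. The stems whose last vowel is 'o' (bukompok → buezkompok, zehok → zeezhok) insert -ez- after the first vowel.
The other patterns: stems whose last vowel is 'u' add ve- … -ir around the stem; stems whose last vowel is 'a' or 'e' add -ob.
So vogov → voezgov.

voezgov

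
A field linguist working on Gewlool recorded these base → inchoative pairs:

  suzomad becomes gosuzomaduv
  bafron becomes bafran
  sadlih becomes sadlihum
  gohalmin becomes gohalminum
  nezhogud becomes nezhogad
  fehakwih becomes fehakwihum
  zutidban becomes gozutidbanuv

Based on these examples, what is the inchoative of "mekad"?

"mekad" has last vowel 'a'. The stems whose last vowel is 'a' (suzomad → gosuzomaduv, zutidban → gozutidbanuv) add go- … -uv around the stem.
The other patterns: stems whose last vowel is 'i' add -um; stems whose last vowel is 'o' or 'u' change the last vowel to 'a'.
So mekad → gomekaduv.

gomekaduv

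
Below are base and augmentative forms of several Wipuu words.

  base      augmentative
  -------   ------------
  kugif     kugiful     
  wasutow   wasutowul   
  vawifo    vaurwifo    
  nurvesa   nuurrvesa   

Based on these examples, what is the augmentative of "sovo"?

"sovo" ends in a vowel. The stems ending in a vowel (vawifo → vaurwifo, nurvesa → nuurrvesa) insert -ur- after the first vowel.
So sovo → sourvo.

sourvo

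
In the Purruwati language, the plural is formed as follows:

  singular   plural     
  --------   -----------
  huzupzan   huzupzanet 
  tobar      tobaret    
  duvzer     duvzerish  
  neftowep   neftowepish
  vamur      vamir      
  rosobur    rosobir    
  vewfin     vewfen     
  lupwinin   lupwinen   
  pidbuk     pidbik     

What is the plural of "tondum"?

vamur and duvzer both end in -r yet inflect differently (vamir, duvzerish), so the final letter is not what conditions the rule; the last vowel is.
"tondum" has last vowel 'u'. The stems whose last vowel is 'u' (pidbuk → pidbik, vamur → vamir, rosobur → rosobir) change the last vowel to 'i'.
The other patterns: stems whose last vowel is 'i' change the last vowel to 'e'; stems whose last vowel is 'e' add -ish; stems whose last vowel is 'a' add -et.
So tondum → tondim.

tondim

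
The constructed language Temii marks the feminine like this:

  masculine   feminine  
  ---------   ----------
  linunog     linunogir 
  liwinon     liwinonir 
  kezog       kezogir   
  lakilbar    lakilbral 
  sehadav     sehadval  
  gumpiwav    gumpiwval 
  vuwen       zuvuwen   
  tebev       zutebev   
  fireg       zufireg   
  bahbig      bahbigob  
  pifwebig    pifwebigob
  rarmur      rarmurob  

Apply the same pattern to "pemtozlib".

liwinon and vuwen both end in -n yet inflect differently (liwinonir, zuvuwen), so the final letter is not what conditions the rule; the last vowel is.
"pemtozlib" has last vowel 'i'. The stems whose last vowel is 'i' (bahbig → bahbigob, pifwebig → pifwebigob) add -ob.
So pemtozlib → pemtozlibob.

pemtozlibob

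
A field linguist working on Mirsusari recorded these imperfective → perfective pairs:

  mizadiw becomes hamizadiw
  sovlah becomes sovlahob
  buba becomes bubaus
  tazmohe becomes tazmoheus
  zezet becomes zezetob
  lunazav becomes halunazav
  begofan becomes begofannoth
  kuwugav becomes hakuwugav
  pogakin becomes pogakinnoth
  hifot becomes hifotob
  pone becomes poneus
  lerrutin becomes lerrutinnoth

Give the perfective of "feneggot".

feneggotob

begofan and buba both have last vowel 'a' yet inflect differently (begofannoth, bubaus), so the last vowel is not what conditions the rule; the final letter is.
"feneggot" ends in -t. The stems ending in -t (zezet → zezetob, hifot → hifotob) add -ob.
So feneggot → feneggotob.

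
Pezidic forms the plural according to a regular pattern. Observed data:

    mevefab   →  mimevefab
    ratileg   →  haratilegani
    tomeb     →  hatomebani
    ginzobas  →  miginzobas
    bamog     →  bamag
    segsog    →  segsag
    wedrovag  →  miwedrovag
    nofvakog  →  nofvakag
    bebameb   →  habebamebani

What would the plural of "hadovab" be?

mihadovab

wedrovag and bamog both end in -g yet inflect differently (miwedrovag, bamag), so the final letter is not what conditions the rule; the last vowel is.
"hadovab" has last vowel 'a'. The stems whose last vowel is 'a' (wedrovag → miwedrovag, mevefab → mimevefab, ginzobas → miginzobas) add the prefix mi-.
The other patterns: stems whose last vowel is 'o' change the last vowel to 'a'; stems whose last vowel is 'e' add ha- … -ani around the stem.
So hadovab → mihadovab.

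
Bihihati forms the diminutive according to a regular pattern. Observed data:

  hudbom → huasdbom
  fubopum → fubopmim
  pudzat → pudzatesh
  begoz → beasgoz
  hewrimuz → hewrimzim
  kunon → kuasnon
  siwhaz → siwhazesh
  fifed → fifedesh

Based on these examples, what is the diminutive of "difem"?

difemesh

begoz and hewrimuz both end in -z yet inflect differently (beasgoz, hewrimzim), so the final letter is not what conditions the rule; the last vowel is.
"difem" has last vowel 'e'. The one such stem in the data (fifed → fifedesh) adds -esh, so the same rule applies.
The other patterns: stems whose last vowel is 'o' insert -as- after the first vowel; stems whose last vowel is 'u' delete the last vowel and add -im.
So difem → difemesh.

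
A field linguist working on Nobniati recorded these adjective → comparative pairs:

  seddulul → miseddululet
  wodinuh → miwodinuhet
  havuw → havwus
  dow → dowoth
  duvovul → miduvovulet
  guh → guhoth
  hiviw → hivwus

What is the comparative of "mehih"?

mehhus

dow and havuw both end in -w yet inflect differently (dowoth, havwus), so the final letter is not what conditions the rule; the number of vowels is.
"mehih" has 2 vowels. The stems with 2 vowels (havuw → havwus, hiviw → hivwus) delete the last vowel and add -us.
The other patterns: stems with 1 vowel add -oth; stems with 3 vowels add mi- … -et around the stem.
So mehih → mehhus.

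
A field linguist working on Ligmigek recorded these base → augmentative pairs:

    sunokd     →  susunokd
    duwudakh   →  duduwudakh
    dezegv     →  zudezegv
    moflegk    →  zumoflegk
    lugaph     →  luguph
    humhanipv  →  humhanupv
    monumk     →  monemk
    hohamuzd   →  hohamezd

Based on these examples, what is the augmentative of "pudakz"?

pupudakz

duwudakh and lugaph both end in -h yet inflect differently (duduwudakh, luguph), so the final letter is not what conditions the rule; the second-to-last letter is.
"pudakz" has second-to-last letter 'k'. The stems whose second-to-last letter is 'k' (sunokd → susunokd, duwudakh → duduwudakh) repeat the first consonant+vowel as a prefix.
So pudakz → pupudakz.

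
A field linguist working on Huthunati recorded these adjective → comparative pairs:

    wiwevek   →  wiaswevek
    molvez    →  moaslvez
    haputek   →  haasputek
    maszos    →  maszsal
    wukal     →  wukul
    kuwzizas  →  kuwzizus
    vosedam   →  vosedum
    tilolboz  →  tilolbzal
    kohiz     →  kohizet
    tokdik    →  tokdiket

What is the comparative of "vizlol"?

vizllal

"vizlol" has last vowel 'o'. The stems whose last vowel is 'o' (tilolboz → tilolbzal, maszos → maszsal) delete the last vowel and add -al.
So vizlol → vizllal.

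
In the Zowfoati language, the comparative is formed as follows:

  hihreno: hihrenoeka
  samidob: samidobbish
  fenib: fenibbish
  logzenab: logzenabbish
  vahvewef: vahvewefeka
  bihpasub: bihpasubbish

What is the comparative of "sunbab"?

samidob and hihreno both have last vowel 'o' yet inflect differently (samidobbish, hihrenoeka), so the last vowel is not what conditions the rule; the final letter is.
"sunbab" ends in -b. The stems ending in -b (bihpasub → bihpasubbish, samidob → samidobbish, logzenab → logzenabbish) double the final consonant and add -ish.
The other pattern: stems ending in -f or -o add -eka.
So sunbab → sunbabbish.

sunbabbish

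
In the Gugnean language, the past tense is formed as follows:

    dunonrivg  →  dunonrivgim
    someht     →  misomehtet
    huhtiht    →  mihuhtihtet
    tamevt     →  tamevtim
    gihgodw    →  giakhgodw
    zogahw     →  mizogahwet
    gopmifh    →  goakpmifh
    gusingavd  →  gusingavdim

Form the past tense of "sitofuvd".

huhtiht and tamevt both end in -t yet inflect differently (mihuhtihtet, tamevtim), so the final letter is not what conditions the rule; the second-to-last letter is.
"sitofuvd" has second-to-last letter 'v'. The stems whose second-to-last letter is 'v' (dunonrivg → dunonrivgim, gusingavd → gusingavdim, tamevt → tamevtim) add -im.
The other patterns: stems whose second-to-last letter is 'h' add mi- … -et around the stem; stems whose second-to-last letter is 'd' or 'f' insert -ak- after the first vowel.
So sitofuvd → sitofuvdim.

sitofuvdim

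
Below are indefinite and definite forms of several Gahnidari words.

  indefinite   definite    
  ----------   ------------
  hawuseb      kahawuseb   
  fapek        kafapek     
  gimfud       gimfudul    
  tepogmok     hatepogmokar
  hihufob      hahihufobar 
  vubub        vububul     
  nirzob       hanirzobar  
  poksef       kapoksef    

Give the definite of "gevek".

tepogmok and fapek both end in -k yet inflect differently (hatepogmokar, kafapek), so the final letter is not what conditions the rule; the last vowel is.
"gevek" has last vowel 'e'. The stems whose last vowel is 'e' (fapek → kafapek, poksef → kapoksef, hawuseb → kahawuseb) add the prefix ka-.
So gevek → kagevek.

kagevek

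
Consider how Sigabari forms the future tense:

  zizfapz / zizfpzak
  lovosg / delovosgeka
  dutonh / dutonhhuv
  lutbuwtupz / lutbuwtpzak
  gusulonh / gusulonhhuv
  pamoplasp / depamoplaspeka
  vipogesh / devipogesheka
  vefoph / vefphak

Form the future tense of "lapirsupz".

lapirspzak

vefoph and vipogesh both end in -h yet inflect differently (vefphak, devipogesheka), so the final letter is not what conditions the rule; the second-to-last letter is.
"lapirsupz" has second-to-last letter 'p'. The stems whose second-to-last letter is 'p' (zizfapz → zizfpzak, lutbuwtupz → lutbuwtpzak, vefoph → vefphak) delete the last vowel and add -ak.
So lapirsupz → lapirspzak.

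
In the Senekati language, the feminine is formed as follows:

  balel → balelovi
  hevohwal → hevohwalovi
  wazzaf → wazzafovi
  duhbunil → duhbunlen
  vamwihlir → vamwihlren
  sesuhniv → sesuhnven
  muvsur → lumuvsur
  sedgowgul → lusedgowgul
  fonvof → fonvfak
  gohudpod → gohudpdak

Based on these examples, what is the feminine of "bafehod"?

balel and duhbunil both end in -l yet inflect differently (balelovi, duhbunlen), so the final letter is not what conditions the rule; the last vowel is.
"bafehod" has last vowel 'o'. The stems whose last vowel is 'o' (fonvof → fonvfak, gohudpod → gohudpdak) delete the last vowel and add -ak.
The other patterns: stems whose last vowel is 'a' or 'e' add -ovi; stems whose last vowel is 'i' delete the last vowel and add -en; stems whose last vowel is 'u' add the prefix lu-.
So bafehod → bafehdak.

bafehdak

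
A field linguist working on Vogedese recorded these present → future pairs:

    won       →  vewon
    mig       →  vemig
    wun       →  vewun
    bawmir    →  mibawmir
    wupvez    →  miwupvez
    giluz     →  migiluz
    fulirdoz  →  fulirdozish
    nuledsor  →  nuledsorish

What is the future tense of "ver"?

"ver" has 1 vowel. The stems with 1 vowel (won → vewon, mig → vemig, wun → vewun) add the prefix ve-.
So ver → vever.

vever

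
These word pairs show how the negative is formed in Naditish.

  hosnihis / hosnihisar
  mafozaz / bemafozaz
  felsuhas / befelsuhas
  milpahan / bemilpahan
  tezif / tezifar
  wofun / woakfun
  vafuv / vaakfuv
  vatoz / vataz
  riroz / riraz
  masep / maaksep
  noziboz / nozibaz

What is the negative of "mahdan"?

bemahdan

"mahdan" has last vowel 'a'. The stems whose last vowel is 'a' (milpahan → bemilpahan, felsuhas → befelsuhas, mafozaz → bemafozaz) add the prefix be-.
The other patterns: stems whose last vowel is 'e' or 'u' insert -ak- after the first vowel; stems whose last vowel is 'o' change the last vowel to 'a'; stems whose last vowel is 'i' add -ar.
So mahdan → bemahdan.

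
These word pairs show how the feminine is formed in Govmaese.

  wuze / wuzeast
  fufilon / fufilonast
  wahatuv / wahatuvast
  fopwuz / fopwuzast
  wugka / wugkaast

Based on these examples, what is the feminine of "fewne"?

fewneast

Every pair shown (wuze → wuzeast, fufilon → fufilonast, wahatuv → wahatuvast, …) follows the same rule: add -ast.
So fewne → fewneast.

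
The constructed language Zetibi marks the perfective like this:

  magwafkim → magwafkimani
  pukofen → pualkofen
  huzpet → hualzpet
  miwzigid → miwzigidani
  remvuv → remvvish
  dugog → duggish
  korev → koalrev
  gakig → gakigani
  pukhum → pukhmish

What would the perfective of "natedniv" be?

natednivani

"natedniv" has last vowel 'i'. The stems whose last vowel is 'i' (gakig → gakigani, magwafkim → magwafkimani, miwzigid → miwzigidani) add -ani.
The other patterns: stems whose last vowel is 'o' or 'u' delete the last vowel and add -ish; stems whose last vowel is 'e' insert -al- after the first vowel.
So natedniv → natednivani.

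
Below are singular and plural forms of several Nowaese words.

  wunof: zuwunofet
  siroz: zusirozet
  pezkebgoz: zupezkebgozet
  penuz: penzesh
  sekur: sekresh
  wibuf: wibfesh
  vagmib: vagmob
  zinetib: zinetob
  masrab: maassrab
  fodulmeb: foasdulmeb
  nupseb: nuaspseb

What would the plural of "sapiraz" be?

siroz and penuz both end in -z yet inflect differently (zusirozet, penzesh), so the final letter is not what conditions the rule; the last vowel is.
"sapiraz" has last vowel 'a'. The one such stem in the data (masrab → maassrab) inserts -as- after the first vowel (as do fodulmeb, nupseb), so the same rule applies.
The other patterns: stems whose last vowel is 'o' add zu- … -et around the stem; stems whose last vowel is 'u' delete the last vowel and add -esh; stems whose last vowel is 'i' change the last vowel to 'o'.
So sapiraz → saaspiraz.

saaspiraz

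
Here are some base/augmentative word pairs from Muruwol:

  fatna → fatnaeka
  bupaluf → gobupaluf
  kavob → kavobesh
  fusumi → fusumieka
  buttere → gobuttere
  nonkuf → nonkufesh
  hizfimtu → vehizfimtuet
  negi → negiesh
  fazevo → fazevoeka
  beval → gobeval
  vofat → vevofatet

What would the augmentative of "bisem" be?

gobisem

"bisem" begins with b-. The stems beginning with b- (buttere → gobuttere, beval → gobeval, bupaluf → gobupaluf) add the prefix go-.
The other patterns: stems beginning with f- add -eka; stems beginning with h- or v- add ve- … -et around the stem; stems beginning with k- or n- add -esh.
So bisem → gobisem.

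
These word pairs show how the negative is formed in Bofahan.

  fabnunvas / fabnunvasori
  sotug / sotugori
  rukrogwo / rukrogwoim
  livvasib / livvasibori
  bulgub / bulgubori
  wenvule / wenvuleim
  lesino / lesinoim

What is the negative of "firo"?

lesino and livvasib both begin with l- yet inflect differently (lesinoim, livvasibori), so the first letter is not what conditions the rule; whether the stem ends in a vowel or a consonant is.
"firo" ends in a vowel. The stems ending in a vowel (lesino → lesinoim, rukrogwo → rukrogwoim, wenvule → wenvuleim) add -im.
The other pattern: stems ending in a consonant add -ori.
So firo → firoim.

firoim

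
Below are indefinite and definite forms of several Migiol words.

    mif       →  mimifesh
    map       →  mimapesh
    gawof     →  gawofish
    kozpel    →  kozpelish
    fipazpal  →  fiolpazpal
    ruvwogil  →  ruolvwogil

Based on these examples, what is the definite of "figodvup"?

"figodvup" has 3 vowels. The stems with 3 vowels (fipazpal → fiolpazpal, ruvwogil → ruolvwogil) insert -ol- after the first vowel.
So figodvup → fiolgodvup.

fiolgodvup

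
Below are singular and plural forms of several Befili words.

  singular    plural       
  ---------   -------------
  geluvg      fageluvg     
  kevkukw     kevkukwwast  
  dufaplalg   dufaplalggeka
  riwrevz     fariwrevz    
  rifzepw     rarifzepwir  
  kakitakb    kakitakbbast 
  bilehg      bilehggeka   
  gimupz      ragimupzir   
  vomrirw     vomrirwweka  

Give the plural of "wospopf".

"wospopf" has second-to-last letter 'p'. The stems whose second-to-last letter is 'p' (gimupz → ragimupzir, rifzepw → rarifzepwir) add ra- … -ir around the stem.
So wospopf → rawospopfir.

rawospopfir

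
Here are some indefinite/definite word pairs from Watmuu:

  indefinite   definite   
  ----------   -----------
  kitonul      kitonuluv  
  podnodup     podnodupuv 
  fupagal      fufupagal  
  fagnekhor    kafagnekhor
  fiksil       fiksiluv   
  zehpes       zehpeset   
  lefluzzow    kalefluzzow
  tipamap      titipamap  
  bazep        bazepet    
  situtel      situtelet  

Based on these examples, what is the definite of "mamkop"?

kamamkop

"mamkop" has last vowel 'o'. The stems whose last vowel is 'o' (lefluzzow → kalefluzzow, fagnekhor → kafagnekhor) add the prefix ka-.
The other patterns: stems whose last vowel is 'e' add -et; stems whose last vowel is 'a' repeat the first consonant+vowel as a prefix; stems whose last vowel is 'i' or 'u' add -uv.
So mamkop → kamamkop.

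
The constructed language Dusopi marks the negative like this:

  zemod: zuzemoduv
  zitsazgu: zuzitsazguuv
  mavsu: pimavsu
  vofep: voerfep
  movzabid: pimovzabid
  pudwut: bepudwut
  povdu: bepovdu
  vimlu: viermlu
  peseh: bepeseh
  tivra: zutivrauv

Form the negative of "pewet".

bepewet

"pewet" begins with p-. The stems beginning with p- (peseh → bepeseh, povdu → bepovdu, pudwut → bepudwut) add the prefix be-.
So pewet → bepewet.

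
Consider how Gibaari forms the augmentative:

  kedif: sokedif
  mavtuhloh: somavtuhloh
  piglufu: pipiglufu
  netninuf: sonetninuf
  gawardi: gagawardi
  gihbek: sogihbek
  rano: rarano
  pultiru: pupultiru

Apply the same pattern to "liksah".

mavtuhloh and rano both have last vowel 'o' yet inflect differently (somavtuhloh, rarano), so the last vowel is not what conditions the rule; whether the stem ends in a vowel or a consonant is.
"liksah" ends in a consonant. The stems ending in a consonant (netninuf → sonetninuf, kedif → sokedif, mavtuhloh → somavtuhloh) add the prefix so-.
The other pattern: stems ending in a vowel repeat the first consonant+vowel as a prefix.
So liksah → soliksah.

soliksah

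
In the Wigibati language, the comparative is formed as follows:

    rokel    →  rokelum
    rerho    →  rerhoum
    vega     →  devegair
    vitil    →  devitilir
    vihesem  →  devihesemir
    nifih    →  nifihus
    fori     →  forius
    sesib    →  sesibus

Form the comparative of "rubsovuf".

rokel and vitil both end in -l yet inflect differently (rokelum, devitilir), so the final letter is not what conditions the rule; the first letter is.
"rubsovuf" begins with r-. The stems beginning with r- (rokel → rokelum, rerho → rerhoum) add -um.
The other patterns: stems beginning with v- add de- … -ir around the stem; stems beginning with f-, n- or s- add -us.
So rubsovuf → rubsovufum.

rubsovufum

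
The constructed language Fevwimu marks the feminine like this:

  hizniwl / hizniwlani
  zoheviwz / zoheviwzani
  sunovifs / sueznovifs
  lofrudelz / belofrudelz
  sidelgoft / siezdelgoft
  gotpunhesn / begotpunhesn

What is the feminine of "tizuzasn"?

betizuzasn

zoheviwz and lofrudelz both end in -z yet inflect differently (zoheviwzani, belofrudelz), so the final letter is not what conditions the rule; the second-to-last letter is.
"tizuzasn" has second-to-last letter 's'. The one such stem in the data (gotpunhesn → begotpunhesn) adds the prefix be-, so the same rule applies.
The other patterns: stems whose second-to-last letter is 'w' add -ani; stems whose second-to-last letter is 'f' insert -ez- after the first vowel.
So tizuzasn → betizuzasn.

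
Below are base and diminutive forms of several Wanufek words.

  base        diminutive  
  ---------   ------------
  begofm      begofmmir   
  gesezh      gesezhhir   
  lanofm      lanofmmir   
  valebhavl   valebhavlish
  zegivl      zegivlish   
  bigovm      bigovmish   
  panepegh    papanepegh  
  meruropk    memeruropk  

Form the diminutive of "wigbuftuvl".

wigbuftuvlish

begofm and bigovm both end in -m yet inflect differently (begofmmir, bigovmish), so the final letter is not what conditions the rule; the second-to-last letter is.
"wigbuftuvl" has second-to-last letter 'v'. The stems whose second-to-last letter is 'v' (valebhavl → valebhavlish, zegivl → zegivlish, bigovm → bigovmish) add -ish.
The other patterns: stems whose second-to-last letter is 'f' or 'z' double the final consonant and add -ir; stems whose second-to-last letter is 'g' or 'p' repeat the first consonant+vowel as a prefix.
So wigbuftuvl → wigbuftuvlish.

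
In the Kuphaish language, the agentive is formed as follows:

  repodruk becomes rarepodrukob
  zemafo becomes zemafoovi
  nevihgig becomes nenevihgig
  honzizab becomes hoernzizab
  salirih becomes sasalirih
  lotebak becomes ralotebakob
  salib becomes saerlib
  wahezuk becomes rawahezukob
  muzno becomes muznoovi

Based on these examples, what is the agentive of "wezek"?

honzizab and lotebak both have last vowel 'a' yet inflect differently (hoernzizab, ralotebakob), so the last vowel is not what conditions the rule; the final letter is.
"wezek" ends in -k. The stems ending in -k (lotebak → ralotebakob, wahezuk → rawahezukob, repodruk → rarepodrukob) add ra- … -ob around the stem.
The other patterns: stems ending in -b insert -er- after the first vowel; stems ending in -o add -ovi; stems ending in -g or -h repeat the first consonant+vowel as a prefix.
So wezek → rawezekob.

rawezekob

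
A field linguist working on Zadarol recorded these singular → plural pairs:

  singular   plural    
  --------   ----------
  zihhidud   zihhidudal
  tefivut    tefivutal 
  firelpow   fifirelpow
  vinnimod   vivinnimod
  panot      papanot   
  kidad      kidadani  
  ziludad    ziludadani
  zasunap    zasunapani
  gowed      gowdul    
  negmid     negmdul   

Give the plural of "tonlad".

tonladani

"tonlad" has last vowel 'a'. The stems whose last vowel is 'a' (kidad → kidadani, ziludad → ziludadani, zasunap → zasunapani) add -ani.
The other patterns: stems whose last vowel is 'u' add -al; stems whose last vowel is 'o' repeat the first consonant+vowel as a prefix; stems whose last vowel is 'e' or 'i' delete the last vowel and add -ul.
So tonlad → tonladani.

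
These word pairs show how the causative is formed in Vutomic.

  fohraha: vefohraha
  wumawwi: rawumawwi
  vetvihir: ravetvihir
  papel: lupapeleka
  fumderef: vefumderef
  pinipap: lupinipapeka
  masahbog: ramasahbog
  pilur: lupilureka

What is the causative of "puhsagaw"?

pilur and vetvihir both end in -r yet inflect differently (lupilureka, ravetvihir), so the final letter is not what conditions the rule; the first letter is.
"puhsagaw" begins with p-. The stems beginning with p- (pinipap → lupinipapeka, pilur → lupilureka, papel → lupapeleka) add lu- … -eka around the stem.
So puhsagaw → lupuhsagaweka.

lupuhsagaweka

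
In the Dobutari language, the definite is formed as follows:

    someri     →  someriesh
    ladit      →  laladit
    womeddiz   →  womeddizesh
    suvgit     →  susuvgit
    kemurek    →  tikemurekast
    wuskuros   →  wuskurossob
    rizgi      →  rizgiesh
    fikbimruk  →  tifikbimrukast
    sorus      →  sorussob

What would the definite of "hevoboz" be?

ladit and womeddiz both have last vowel 'i' yet inflect differently (laladit, womeddizesh), so the last vowel is not what conditions the rule; the final letter is.
"hevoboz" ends in -z. The one such stem in the data (womeddiz → womeddizesh) adds -esh, so the same rule applies.
So hevoboz → hevobozesh.

hevobozesh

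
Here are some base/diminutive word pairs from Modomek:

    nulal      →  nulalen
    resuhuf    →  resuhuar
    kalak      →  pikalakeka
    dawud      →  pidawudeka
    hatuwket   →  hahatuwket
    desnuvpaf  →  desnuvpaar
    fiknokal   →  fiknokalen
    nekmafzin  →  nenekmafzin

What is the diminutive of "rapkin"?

rarapkin

fiknokal and desnuvpaf both have last vowel 'a' yet inflect differently (fiknokalen, desnuvpaar), so the last vowel is not what conditions the rule; the final letter is.
"rapkin" ends in -n. The one such stem in the data (nekmafzin → nenekmafzin) repeats the first consonant+vowel as a prefix (as does hatuwket), so the same rule applies.
So rapkin → rarapkin.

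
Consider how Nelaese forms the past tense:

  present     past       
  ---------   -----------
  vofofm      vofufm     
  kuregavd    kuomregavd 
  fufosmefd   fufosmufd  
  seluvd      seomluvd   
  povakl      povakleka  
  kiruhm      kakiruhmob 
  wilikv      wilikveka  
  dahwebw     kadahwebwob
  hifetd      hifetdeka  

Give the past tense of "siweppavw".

siomweppavw

"siweppavw" has second-to-last letter 'v'. The stems whose second-to-last letter is 'v' (seluvd → seomluvd, kuregavd → kuomregavd) insert -om- after the first vowel.
The other patterns: stems whose second-to-last letter is 'b' or 'h' add ka- … -ob around the stem; stems whose second-to-last letter is 'f' change the last vowel to 'u'; stems whose second-to-last letter is 'k' or 't' add -eka.
So siweppavw → siomweppavw.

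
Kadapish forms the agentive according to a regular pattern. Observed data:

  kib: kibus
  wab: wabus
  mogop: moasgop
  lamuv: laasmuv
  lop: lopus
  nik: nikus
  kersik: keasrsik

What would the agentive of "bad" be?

"bad" has 1 vowel. The stems with 1 vowel (nik → nikus, wab → wabus, kib → kibus) add -us.
The other pattern: stems with 2 vowels insert -as- after the first vowel.
So bad → badus.

badus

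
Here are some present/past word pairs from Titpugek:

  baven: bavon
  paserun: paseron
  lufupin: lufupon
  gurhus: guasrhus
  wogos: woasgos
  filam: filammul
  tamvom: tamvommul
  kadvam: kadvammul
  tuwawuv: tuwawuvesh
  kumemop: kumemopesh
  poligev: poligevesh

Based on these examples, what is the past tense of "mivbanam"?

"mivbanam" ends in -m. The stems ending in -m (filam → filammul, tamvom → tamvommul, kadvam → kadvammul) double the final consonant and add -ul.
The other patterns: stems ending in -n change the last vowel to 'o'; stems ending in -s insert -as- after the first vowel; stems ending in -p or -v add -esh.
So mivbanam → mivbanammul.

mivbanammul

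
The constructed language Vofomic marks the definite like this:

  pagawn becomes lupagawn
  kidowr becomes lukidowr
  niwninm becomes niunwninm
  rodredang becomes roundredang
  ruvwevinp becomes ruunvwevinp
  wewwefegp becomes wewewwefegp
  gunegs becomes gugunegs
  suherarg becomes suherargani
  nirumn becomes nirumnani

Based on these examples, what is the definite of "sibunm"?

ruvwevinp and wewwefegp both end in -p yet inflect differently (ruunvwevinp, wewewwefegp), so the final letter is not what conditions the rule; the second-to-last letter is.
"sibunm" has second-to-last letter 'n'. The stems whose second-to-last letter is 'n' (niwninm → niunwninm, rodredang → roundredang, ruvwevinp → ruunvwevinp) insert -un- after the first vowel.
The other patterns: stems whose second-to-last letter is 'w' add the prefix lu-; stems whose second-to-last letter is 'g' repeat the first consonant+vowel as a prefix; stems whose second-to-last letter is 'm' or 'r' add -ani.
So sibunm → siunbunm.

siunbunm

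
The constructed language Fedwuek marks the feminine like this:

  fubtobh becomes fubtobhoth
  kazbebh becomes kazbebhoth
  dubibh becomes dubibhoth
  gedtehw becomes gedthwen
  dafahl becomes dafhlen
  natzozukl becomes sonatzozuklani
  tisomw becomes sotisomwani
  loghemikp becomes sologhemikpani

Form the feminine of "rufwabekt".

"rufwabekt" has second-to-last letter 'k'. The stems whose second-to-last letter is 'k' (natzozukl → sonatzozuklani, loghemikp → sologhemikpani) add so- … -ani around the stem.
So rufwabekt → sorufwabektani.

sorufwabektani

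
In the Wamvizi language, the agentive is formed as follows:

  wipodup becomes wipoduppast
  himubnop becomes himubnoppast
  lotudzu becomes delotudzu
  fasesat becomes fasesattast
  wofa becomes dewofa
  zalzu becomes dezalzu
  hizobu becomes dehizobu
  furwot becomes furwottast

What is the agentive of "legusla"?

wipodup and lotudzu both have last vowel 'u' yet inflect differently (wipoduppast, delotudzu), so the last vowel is not what conditions the rule; whether the stem ends in a vowel or a consonant is.
"legusla" ends in a vowel. The stems ending in a vowel (lotudzu → delotudzu, wofa → dewofa, hizobu → dehizobu) add the prefix de-.
The other pattern: stems ending in a consonant double the final consonant and add -ast.
So legusla → delegusla.

delegusla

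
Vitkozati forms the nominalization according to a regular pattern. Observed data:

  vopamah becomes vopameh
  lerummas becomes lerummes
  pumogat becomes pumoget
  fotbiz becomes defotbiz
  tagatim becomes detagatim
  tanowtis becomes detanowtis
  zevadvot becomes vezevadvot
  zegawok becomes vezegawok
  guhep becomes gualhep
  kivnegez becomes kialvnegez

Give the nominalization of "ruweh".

lerummas and tanowtis both end in -s yet inflect differently (lerummes, detanowtis), so the final letter is not what conditions the rule; the last vowel is.
"ruweh" has last vowel 'e'. The stems whose last vowel is 'e' (guhep → gualhep, kivnegez → kialvnegez) insert -al- after the first vowel.
The other patterns: stems whose last vowel is 'a' change the last vowel to 'e'; stems whose last vowel is 'i' add the prefix de-; stems whose last vowel is 'o' add the prefix ve-.
So ruweh → rualweh.

rualweh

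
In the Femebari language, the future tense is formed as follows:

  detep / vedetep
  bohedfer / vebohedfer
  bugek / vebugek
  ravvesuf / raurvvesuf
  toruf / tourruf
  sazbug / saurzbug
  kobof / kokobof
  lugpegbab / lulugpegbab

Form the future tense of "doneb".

vedoneb

"doneb" has last vowel 'e'. The stems whose last vowel is 'e' (detep → vedetep, bohedfer → vebohedfer, bugek → vebugek) add the prefix ve-.
The other patterns: stems whose last vowel is 'u' insert -ur- after the first vowel; stems whose last vowel is 'a' or 'o' repeat the first consonant+vowel as a prefix.
So doneb → vedoneb.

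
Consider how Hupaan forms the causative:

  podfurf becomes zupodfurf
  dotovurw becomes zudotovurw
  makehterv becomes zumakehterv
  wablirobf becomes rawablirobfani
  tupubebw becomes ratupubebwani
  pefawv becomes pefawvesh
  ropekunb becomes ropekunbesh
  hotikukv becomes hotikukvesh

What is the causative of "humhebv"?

rahumhebvani

"humhebv" has second-to-last letter 'b'. The stems whose second-to-last letter is 'b' (wablirobf → rawablirobfani, tupubebw → ratupubebwani) add ra- … -ani around the stem.
The other patterns: stems whose second-to-last letter is 'r' add the prefix zu-; stems whose second-to-last letter is 'k', 'n' or 'w' add -esh.
So humhebv → rahumhebvani.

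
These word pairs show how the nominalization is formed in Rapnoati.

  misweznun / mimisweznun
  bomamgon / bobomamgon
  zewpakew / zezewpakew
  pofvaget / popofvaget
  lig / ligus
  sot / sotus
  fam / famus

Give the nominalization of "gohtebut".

gogohtebut

pofvaget and sot both end in -t yet inflect differently (popofvaget, sotus), so the final letter is not what conditions the rule; the number of vowels is.
"gohtebut" has 3 vowels. The stems with 3 vowels (misweznun → mimisweznun, bomamgon → bobomamgon, zewpakew → zezewpakew) repeat the first consonant+vowel as a prefix.
So gohtebut → gogohtebut.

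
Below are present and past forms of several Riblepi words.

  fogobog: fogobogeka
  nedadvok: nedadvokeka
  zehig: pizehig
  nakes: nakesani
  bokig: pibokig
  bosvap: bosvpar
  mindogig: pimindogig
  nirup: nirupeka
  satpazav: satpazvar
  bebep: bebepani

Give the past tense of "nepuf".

nepufeka

bokig and fogobog both end in -g yet inflect differently (pibokig, fogobogeka), so the final letter is not what conditions the rule; the last vowel is.
"nepuf" has last vowel 'u'. The one such stem in the data (nirup → nirupeka) adds -eka, so the same rule applies.
The other patterns: stems whose last vowel is 'i' add the prefix pi-; stems whose last vowel is 'e' add -ani; stems whose last vowel is 'a' delete the last vowel and add -ar.
So nepuf → nepufeka.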